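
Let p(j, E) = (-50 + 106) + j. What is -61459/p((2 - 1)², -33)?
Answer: -61459/57 ≈ -1078.2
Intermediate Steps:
p(j, E) = 56 + j
-61459/p((2 - 1)², -33) = -61459/(56 + (2 - 1)²) = -61459/(56 + 1²) = -61459/(56 + 1) = -61459/57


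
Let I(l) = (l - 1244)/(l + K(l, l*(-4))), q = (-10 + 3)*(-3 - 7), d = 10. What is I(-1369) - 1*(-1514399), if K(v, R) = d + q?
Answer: 1952062924/1289 ≈ 1.5144e+6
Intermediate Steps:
q = 70 (q = -7*(-10) = 70)
K(v, R) = 80 (K(v, R) = 10 + 70 = 80)
I(l) = (-1244 + l)/(80 + l) (I(l) = (l - 1244)/(l + 80) = (-1244 + l)/(80 + l))
I(-1369) - 1*(-1514399) = (-1244 - 1369)/(80 - 1369) - 1*(-1514399) = -2613/(-1289) + 1514399 = -1/1289*(-2613) + 1514399 = 2613/1289 + 1514399 = 1952062924/1289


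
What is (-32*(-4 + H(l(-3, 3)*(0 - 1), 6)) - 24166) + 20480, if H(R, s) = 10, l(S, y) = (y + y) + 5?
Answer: -3878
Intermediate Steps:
l(S, y) = 5 + 2*y (l(S, y) = 2*y + 5 = 5 + 2*y)
(-32*(-4 + H(l(-3, 3)*(0 - 1), 6)) - 24166) + 20480 = (-32*(-4 + 10) - 24166) + 20480 = (-32*6 - 24166) + 20480 = (-192 - 24166) + 20480 = -24358 + 20480 = -3878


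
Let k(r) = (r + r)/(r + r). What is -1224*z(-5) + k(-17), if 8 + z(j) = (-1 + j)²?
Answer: -34271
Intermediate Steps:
k(r) = 1 (k(r) = (2*r)/((2*r)) = (2*r)*(1/(2*r)) = 1)
z(j) = -8 + (-1 + j)²
-1224*z(-5) + k(-17) = -1224*(-8 + (-1 - 5)²) + 1 = -1224*(-8 + (-6)²) + 1 = -1224*(-8 + 36) + 1 = -1224*28 + 1 = -34272 + 1 = -34271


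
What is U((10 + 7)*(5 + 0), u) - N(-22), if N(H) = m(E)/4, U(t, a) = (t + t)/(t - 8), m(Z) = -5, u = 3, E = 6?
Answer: 1065/308 ≈ 3.4578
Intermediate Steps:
U(t, a) = 2*t/(-8 + t) (U(t, a) = (2*t)/(-8 + t) = 2*t/(-8 + t))
N(H) = -5/4
U((10 + 7)*(5 + 0), u) - N(-22) = 2*((10 + 7)*(5 + 0))/(-8 + (10 + 7)*(5 + 0)) - 1*(-5/4) = 2*(17*5)/(-8 + 17*5) + 5/4 = 2*85/(-8 + 85) + 5/4 = 2*85/77 + 5/4 = 2*85*(1/77) + 5/4 = 170/77 + 5/4 = 1065/308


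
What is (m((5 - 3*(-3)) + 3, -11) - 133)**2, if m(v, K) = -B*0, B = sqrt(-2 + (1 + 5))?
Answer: 17689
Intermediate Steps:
B = 2 (B = sqrt(-2 + 6) = sqrt(4) = 2)
m(v, K) = 0 (m(v, K) = -1*2*0 = -2*0 = 0)
(m((5 - 3*(-3)) + 3, -11) - 133)**2 = (0 - 133)**2 = (-133)**2 = 17689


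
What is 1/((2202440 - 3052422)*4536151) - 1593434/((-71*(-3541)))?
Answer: -6143718542623965799/969351992313186902 ≈ -6.3380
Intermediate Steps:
1/((2202440 - 3052422)*4536151) - 1593434/((-71*(-3541))) = (1/4536151)/(-849982) - 1593434/251411 = -1/849982*1/4536151 - 1593434*1/251411 = -1/3855646699282 - 1593434/251411 = -6143718542623965799/969351992313186902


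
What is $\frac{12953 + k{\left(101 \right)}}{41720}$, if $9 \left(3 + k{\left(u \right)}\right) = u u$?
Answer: $\frac{126751}{375480} \approx 0.33757$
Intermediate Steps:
$k{\left(u \right)} = -3 + \frac{u^{2}}{9}$ ($k{\left(u \right)} = -3 + \frac{u u}{9} = -3 + \frac{u^{2}}{9}$)
$\frac{12953 + k{\left(101 \right)}}{41720} = \frac{12953 - \left(3 - \frac{101^{2}}{9}\right)}{41720} = \left(12953 + \left(-3 + \frac{1}{9} \cdot 10201\right)\right) \frac{1}{41720} = \left(12953 + \left(-3 + \frac{10201}{9}\right)\right) \frac{1}{41720} = \left(12953 + \frac{10174}{9}\right) \frac{1}{41720} = \frac{126751}{9} \cdot \frac{1}{41720} = \frac{126751}{375480}$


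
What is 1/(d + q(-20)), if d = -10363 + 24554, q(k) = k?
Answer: 1/14171 ≈ 7.0567e-5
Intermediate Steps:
d = 14191
1/(d + q(-20)) = 1/(14191 - 20) = 1/14171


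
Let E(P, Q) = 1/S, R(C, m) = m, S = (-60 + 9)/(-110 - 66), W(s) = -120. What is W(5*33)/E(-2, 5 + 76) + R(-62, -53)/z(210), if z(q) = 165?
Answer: -11581/330 ≈ -35.094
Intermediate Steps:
S = 51/176 (S = -51/(-176) = -51*(-1/176) = 51/176 ≈ 0.28977)
E(P, Q) = 176/51 (E(P, Q) = 1/(51/176) = 176/51)
W(5*33)/E(-2, 5 + 76) + R(-62, -53)/z(210) = -120/176/51 - 53/165 = -120*51/176 - 53*1/165 = -765/22 - 53/165 = -11581/330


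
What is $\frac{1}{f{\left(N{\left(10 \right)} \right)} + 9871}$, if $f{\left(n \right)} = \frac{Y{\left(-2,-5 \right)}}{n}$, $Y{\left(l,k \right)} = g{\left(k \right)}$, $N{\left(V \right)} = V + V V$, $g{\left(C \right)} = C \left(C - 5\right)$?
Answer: $\frac{11}{108586} \approx 0.0001013$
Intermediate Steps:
$g{\left(C \right)} = C \left(-5 + C\right)$
$N{\left(V \right)} = V + V^{2}$
$Y{\left(l,k \right)} = k \left(-5 + k\right)$
$f{\left(n \right)} = \frac{50}{n}$ ($f{\left(n \right)} = \frac{\left(-5\right) \left(-5 - 5\right)}{n} = \frac{\left(-5\right) \left(-10\right)}{n} = \frac{50}{n}$)
$\frac{1}{f{\left(N{\left(10 \right)} \right)} + 9871} = \frac{1}{\frac{50}{10 \left(1 + 10\right)} + 9871} = \frac{1}{\frac{50}{10 \cdot 11} + 9871} = \frac{1}{\frac{50}{110} + 9871} = \frac{1}{50 \cdot \frac{1}{110} + 9871} = \frac{1}{\frac{5}{11} + 9871} = \frac{1}{\frac{108586}{11}} = \frac{11}{108586}$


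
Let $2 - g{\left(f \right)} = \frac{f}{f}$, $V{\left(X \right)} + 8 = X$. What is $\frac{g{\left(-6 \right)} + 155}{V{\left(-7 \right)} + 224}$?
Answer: $\frac{156}{209} \approx 0.74641$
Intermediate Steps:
$V{\left(X \right)} = -8 + X$
$g{\left(f \right)} = 1$ ($g{\left(f \right)} = 2 - \frac{f}{f} = 2 - 1 = 1$)
$\frac{g{\left(-6 \right)} + 155}{V{\left(-7 \right)} + 224} = \frac{1 + 155}{\left(-8 - 7\right) + 224} = \frac{156}{-15 + 224} = \frac{156}{209}$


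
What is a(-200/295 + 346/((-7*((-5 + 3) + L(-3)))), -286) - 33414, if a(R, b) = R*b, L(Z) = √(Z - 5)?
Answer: -44078908/1239 - 49478*I*√2/21 ≈ -35576.0 - 3332.0*I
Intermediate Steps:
L(Z) = √(-5 + Z)
a(-200/295 + 346/((-7*((-5 + 3) + L(-3)))), -286) - 33414 = (-200/295 + 346/((-7*((-5 + 3) + √(-5 - 3)))))*(-286) - 33414 = (-200*1/295 + 346/((-7*(-2 + √(-8)))))*(-286) - 33414 = (-40/59 + 346/((-7*(-2 + 2*I*√2))))*(-286) - 33414 = (-40/59 + 346/(14 - 14*I*√2))*(-286) - 33414 = (11440/59 - 98956/(14 - 14*I*√2)) - 33414 = -1959986/59 - 98956/(14 - 14*I*√2)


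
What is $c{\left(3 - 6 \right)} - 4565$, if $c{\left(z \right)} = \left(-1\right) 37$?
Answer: $-4602$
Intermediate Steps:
$c{\left(z \right)} = -37$
$c{\left(3 - 6 \right)} - 4565 = -37 - 4565 = -4602$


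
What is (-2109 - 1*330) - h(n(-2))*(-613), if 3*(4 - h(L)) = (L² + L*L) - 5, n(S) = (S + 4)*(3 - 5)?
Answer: -5504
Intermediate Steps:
n(S) = -8 - 2*S (n(S) = (4 + S)*(-2) = -8 - 2*S)
h(L) = 17/3 - 2*L²/3 (h(L) = 4 - ((L² + L*L) - 5)/3 = 4 - ((L² + L²) - 5)/3 = 4 - (2*L² - 5)/3 = 4 - (-5 + 2*L²)/3 = 4 + (5/3 - 2*L²/3) = 17/3 - 2*L²/3)
(-2109 - 1*330) - h(n(-2))*(-613) = (-2109 - 1*330) - (17/3 - 2*(-8 - 2*(-2))²/3)*(-613) = (-2109 - 330) - (17/3 - 2*(-8 + 4)²/3)*(-613) = -2439 - (17/3 - ⅔*(-4)²)*(-613) = -2439 - (17/3 - ⅔*16)*(-613) = -2439 - (17/3 - 32/3)*(-613) = -2439 - (-5)*(-613) = -2439 - 1*3065 = -2439 - 3065 = -5504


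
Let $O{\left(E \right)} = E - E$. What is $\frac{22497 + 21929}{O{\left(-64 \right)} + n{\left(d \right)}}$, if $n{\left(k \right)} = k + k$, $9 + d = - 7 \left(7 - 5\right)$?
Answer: $- \frac{22213}{23} \approx -965.78$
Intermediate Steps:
$d = -23$ ($d = -9 - 7 \left(7 - 5\right) = -9 - 14 = -23$)
$n{\left(k \right)} = 2 k$
$O{\left(E \right)} = 0$
$\frac{22497 + 21929}{O{\left(-64 \right)} + n{\left(d \right)}} = \frac{22497 + 21929}{0 + 2 \left(-23\right)} = \frac{44426}{0 - 46} = \frac{44426}{-46} = 44426 \left(- \frac{1}{46}\right) = - \frac{22213}{23}$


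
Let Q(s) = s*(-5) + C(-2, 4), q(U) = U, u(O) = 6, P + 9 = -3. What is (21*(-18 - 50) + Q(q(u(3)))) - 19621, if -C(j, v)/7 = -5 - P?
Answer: -21128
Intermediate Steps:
P = -12 (P = -9 - 3 = -12)
C(j, v) = -49 (C(j, v) = -7*(-5 - 1*(-12)) = -7*(-5 + 12) = -7*7 = -49)
Q(s) = -49 - 5*s (Q(s) = s*(-5) - 49 = -5*s - 49 = -49 - 5*s)
(21*(-18 - 50) + Q(q(u(3)))) - 19621 = (21*(-18 - 50) + (-49 - 5*6)) - 19621 = (21*(-68) + (-49 - 30)) - 19621 = (-1428 - 79) - 19621 = -1507 - 19621 = -21128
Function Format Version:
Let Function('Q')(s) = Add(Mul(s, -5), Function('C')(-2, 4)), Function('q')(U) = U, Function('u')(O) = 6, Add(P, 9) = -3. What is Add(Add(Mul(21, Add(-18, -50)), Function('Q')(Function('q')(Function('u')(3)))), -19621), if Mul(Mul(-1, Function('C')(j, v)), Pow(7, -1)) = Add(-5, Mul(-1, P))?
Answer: -21128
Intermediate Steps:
P = -12 (P = Add(-9, -3) = -12)
Function('C')(j, v) = -49 (Function('C')(j, v) = Mul(-7, Add(-5, Mul(-1, -12))) = Mul(-7, Add(-5, 12)) = Mul(-7, 7) = -49)
Function('Q')(s) = Add(-49, Mul(-5, s)) (Function('Q')(s) = Add(Mul(s, -5), -49) = Add(Mul(-5, s), -49) = Add(-49, Mul(-5, s)))
Add(Add(Mul(21, Add(-18, -50)), Function('Q')(Function('q')(Function('u')(3)))), -19621) = Add(Add(Mul(21, Add(-18, -50)), Add(-49, Mul(-5, 6))), -19621) = Add(Add(Mul(21, -68), Add(-49, -30)), -19621) = Add(Add(-1428, -79), -19621) = Add(-1507, -19621) = -21128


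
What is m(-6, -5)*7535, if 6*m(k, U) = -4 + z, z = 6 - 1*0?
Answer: 7535/3 ≈ 2511.7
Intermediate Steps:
z = 6 (z = 6 + 0 = 6)
m(k, U) = ⅓ (m(k, U) = (-4 + 6)/6 = (⅙)*2 = ⅓)
m(-6, -5)*7535 = (⅓)*7535 = 7535/3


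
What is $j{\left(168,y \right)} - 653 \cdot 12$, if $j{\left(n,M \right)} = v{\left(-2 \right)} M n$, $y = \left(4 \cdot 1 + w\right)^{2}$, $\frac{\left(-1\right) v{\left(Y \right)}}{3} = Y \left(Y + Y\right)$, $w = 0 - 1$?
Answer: $-44124$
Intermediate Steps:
$w = -1$ ($w = 0 - 1 = -1$)
$v{\left(Y \right)} = - 6 Y^{2}$ ($v{\left(Y \right)} = - 3 Y \left(Y + Y\right) = - 3 Y 2 Y = - 3 \cdot 2 Y^{2} = - 6 Y^{2}$)
$y = 9$ ($y = \left(4 \cdot 1 - 1\right)^{2} = \left(4 - 1\right)^{2} = 3^{2} = 9$)
$j{\left(n,M \right)} = - 24 M n$ ($j{\left(n,M \right)} = - 6 \left(-2\right)^{2} M n = \left(-6\right) 4 M n = - 24 M n$)
$j{\left(168,y \right)} - 653 \cdot 12 = \left(-24\right) 9 \cdot 168 - 653 \cdot 12 = -36288 - 7836 = -44124$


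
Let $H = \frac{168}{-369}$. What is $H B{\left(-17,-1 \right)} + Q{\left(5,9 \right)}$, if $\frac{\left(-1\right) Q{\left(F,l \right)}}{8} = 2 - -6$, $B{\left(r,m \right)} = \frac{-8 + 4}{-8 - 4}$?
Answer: $- \frac{23672}{369} \approx -64.152$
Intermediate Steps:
$H = - \frac{56}{123}$ ($H = 168 \left(- \frac{1}{369}\right) = - \frac{56}{123} \approx -0.45528$)
$B{\left(r,m \right)} = \frac{1}{3}$ ($B{\left(r,m \right)} = - \frac{4}{-12} = \left(-4\right) \left(- \frac{1}{12}\right) = \frac{1}{3}$)
$Q{\left(F,l \right)} = -64$ ($Q{\left(F,l \right)} = - 8 \left(2 - -6\right) = - 8 \left(2 + 6\right) = \left(-8\right) 8 = -64$)
$H B{\left(-17,-1 \right)} + Q{\left(5,9 \right)} = \left(- \frac{56}{123}\right) \frac{1}{3} - 64 = - \frac{56}{369} - 64 = - \frac{23672}{369}$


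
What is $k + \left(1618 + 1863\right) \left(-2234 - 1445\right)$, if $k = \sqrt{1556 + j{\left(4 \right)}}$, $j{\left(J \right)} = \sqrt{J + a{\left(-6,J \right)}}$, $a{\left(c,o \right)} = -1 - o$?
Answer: $-12806599 + \sqrt{1556 + i} \approx -1.2807 \cdot 10^{7} + 0.012676 i$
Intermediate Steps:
$j{\left(J \right)} = i$ ($j{\left(J \right)} = \sqrt{J - \left(1 + J\right)} = \sqrt{-1} = i$)
$k = \sqrt{1556 + i} \approx 39.446 + 0.0127 i$
$k + \left(1618 + 1863\right) \left(-2234 - 1445\right) = \sqrt{1556 + i} + \left(1618 + 1863\right) \left(-2234 - 1445\right) = \sqrt{1556 + i} + 3481 \left(-3679\right) = \sqrt{1556 + i} - 12806599 = -12806599 + \sqrt{1556 + i}$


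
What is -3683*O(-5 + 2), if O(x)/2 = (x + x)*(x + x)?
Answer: -265176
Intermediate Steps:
O(x) = 8*x² (O(x) = 2*((x + x)*(x + x)) = 2*((2*x)*(2*x)) = 2*(4*x²) = 8*x²)
-3683*O(-5 + 2) = -29464*(-5 + 2)² = -29464*(-3)² = -29464*9 = -3683*72 = -265176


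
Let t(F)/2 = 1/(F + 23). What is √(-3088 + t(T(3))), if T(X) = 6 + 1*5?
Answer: I*√892415/17 ≈ 55.569*I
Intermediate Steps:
T(X) = 11 (T(X) = 6 + 5 = 11)
t(F) = 2/(23 + F) (t(F) = 2/(F + 23) = 2/(23 + F))
√(-3088 + t(T(3))) = √(-3088 + 2/(23 + 11)) = √(-3088 + 2/34) = √(-3088 + 2*(1/34)) = √(-3088 + 1/17) = √(-52495/17) = I*√892415/17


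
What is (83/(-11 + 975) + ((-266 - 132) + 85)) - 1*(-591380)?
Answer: 569788671/964 ≈ 5.9107e+5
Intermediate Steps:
(83/(-11 + 975) + ((-266 - 132) + 85)) - 1*(-591380) = (83/964 + (-398 + 85)) + 591380 = ((1/964)*83 - 313) + 591380 = (83/964 - 313) + 591380 = -301649/964 + 591380 = 569788671/964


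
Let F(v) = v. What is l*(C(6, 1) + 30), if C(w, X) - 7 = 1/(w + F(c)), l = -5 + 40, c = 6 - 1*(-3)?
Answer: 3892/3 ≈ 1297.3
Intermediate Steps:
c = 9 (c = 6 + 3 = 9)
l = 35
C(w, X) = 7 + 1/(9 + w) (C(w, X) = 7 + 1/(w + 9) = 7 + 1/(9 + w))
l*(C(6, 1) + 30) = 35*((64 + 7*6)/(9 + 6) + 30) = 35*((64 + 42)/15 + 30) = 35*((1/15)*106 + 30) = 35*(106/15 + 30) = 35*(556/15) = 3892/3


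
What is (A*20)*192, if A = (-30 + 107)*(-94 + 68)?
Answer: -7687680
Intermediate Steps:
A = -2002 (A = 77*(-26) = -2002)
(A*20)*192 = -2002*20*192 = -40040*192 = -7687680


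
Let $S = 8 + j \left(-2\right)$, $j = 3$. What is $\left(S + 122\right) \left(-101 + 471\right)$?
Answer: $45880$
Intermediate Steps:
$S = 2$ ($S = 8 + 3 \left(-2\right) = 8 - 6 = 2$)
$\left(S + 122\right) \left(-101 + 471\right) = \left(2 + 122\right) \left(-101 + 471\right) = 124 \cdot 370 = 45880$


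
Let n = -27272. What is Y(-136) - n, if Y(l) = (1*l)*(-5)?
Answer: 27952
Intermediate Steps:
Y(l) = -5*l (Y(l) = l*(-5) = -5*l)
Y(-136) - n = -5*(-136) - 1*(-27272) = 680 + 27272 = 27952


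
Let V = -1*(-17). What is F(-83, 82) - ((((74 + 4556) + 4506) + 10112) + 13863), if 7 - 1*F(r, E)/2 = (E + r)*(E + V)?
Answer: -32899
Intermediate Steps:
V = 17
F(r, E) = 14 - 2*(17 + E)*(E + r) (F(r, E) = 14 - 2*(E + r)*(E + 17) = 14 - 2*(E + r)*(17 + E) = 14 - 2*(17 + E)*(E + r))
F(-83, 82) - ((((74 + 4556) + 4506) + 10112) + 13863) = (14 - 34*82 - 34*(-83) - 2*82**2 - 2*82*(-83)) - ((((74 + 4556) + 4506) + 10112) + 13863) = (14 - 2788 + 2822 - 2*6724 + 13612) - (((4630 + 4506) + 10112) + 13863) = (14 - 2788 + 2822 - 13448 + 13612) - ((9136 + 10112) + 13863) = 212 - (19248 + 13863) = 212 - 1*33111 = 212 - 33111 = -32899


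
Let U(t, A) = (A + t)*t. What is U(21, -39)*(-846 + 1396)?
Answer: -207900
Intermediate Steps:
U(t, A) = t*(A + t)
U(21, -39)*(-846 + 1396) = (21*(-39 + 21))*(-846 + 1396) = (21*(-18))*550 = -378*550 = -207900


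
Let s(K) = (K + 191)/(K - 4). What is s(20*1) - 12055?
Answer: -192669/16 ≈ -12042.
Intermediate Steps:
s(K) = (191 + K)/(-4 + K)
s(20*1) - 12055 = (191 + 20*1)/(-4 + 20*1) - 12055 = (191 + 20)/(-4 + 20) - 12055 = 211/16 - 12055 = -192669/16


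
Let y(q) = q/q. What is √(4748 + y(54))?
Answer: √4749 ≈ 68.913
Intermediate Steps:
y(q) = 1
√(4748 + y(54)) = √(4748 + 1) = √4749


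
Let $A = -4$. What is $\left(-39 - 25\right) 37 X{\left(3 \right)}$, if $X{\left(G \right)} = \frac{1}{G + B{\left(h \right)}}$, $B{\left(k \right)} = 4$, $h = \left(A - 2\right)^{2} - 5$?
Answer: $- \frac{2368}{7} \approx -338.29$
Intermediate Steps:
$h = 31$ ($h = \left(-4 - 2\right)^{2} - 5 = \left(-6\right)^{2} - 5 = 36 - 5 = 31$)
$X{\left(G \right)} = \frac{1}{4 + G}$ ($X{\left(G \right)} = \frac{1}{G + 4} = \frac{1}{4 + G}$)
$\left(-39 - 25\right) 37 X{\left(3 \right)} = \frac{\left(-39 - 25\right) 37}{4 + 3} = \frac{\left(-64\right) 37}{7} = \left(-2368\right) \frac{1}{7} = - \frac{2368}{7}$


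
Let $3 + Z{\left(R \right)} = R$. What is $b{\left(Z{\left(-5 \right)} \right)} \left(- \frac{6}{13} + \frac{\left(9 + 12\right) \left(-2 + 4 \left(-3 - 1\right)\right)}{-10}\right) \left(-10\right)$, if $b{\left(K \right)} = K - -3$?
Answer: $\frac{24270}{13} \approx 1866.9$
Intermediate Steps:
$Z{\left(R \right)} = -3 + R$
$b{\left(K \right)} = 3 + K$ ($b{\left(K \right)} = K + 3 = 3 + K$)
$b{\left(Z{\left(-5 \right)} \right)} \left(- \frac{6}{13} + \frac{\left(9 + 12\right) \left(-2 + 4 \left(-3 - 1\right)\right)}{-10}\right) \left(-10\right) = \left(3 - 8\right) \left(- \frac{6}{13} + \frac{\left(9 + 12\right) \left(-2 + 4 \left(-3 - 1\right)\right)}{-10}\right) \left(-10\right) = \left(3 - 8\right) \left(\left(-6\right) \frac{1}{13} + 21 \left(-2 + 4 \left(-4\right)\right) \left(- \frac{1}{10}\right)\right) \left(-10\right) = - 5 \left(- \frac{6}{13} + 21 \left(-2 - 16\right) \left(- \frac{1}{10}\right)\right) \left(-10\right) = - 5 \left(- \frac{6}{13} + 21 \left(-18\right) \left(- \frac{1}{10}\right)\right) \left(-10\right) = - 5 \left(- \frac{6}{13} - - \frac{189}{5}\right) \left(-10\right) = - 5 \left(- \frac{6}{13} + \frac{189}{5}\right) \left(-10\right) = \left(-5\right) \frac{2427}{65} \left(-10\right) = \left(- \frac{2427}{13}\right) \left(-10\right) = \frac{24270}{13}$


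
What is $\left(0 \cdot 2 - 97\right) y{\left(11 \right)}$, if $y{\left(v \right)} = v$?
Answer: $-1067$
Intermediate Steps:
$\left(0 \cdot 2 - 97\right) y{\left(11 \right)} = \left(0 \cdot 2 - 97\right) 11 = \left(0 - 97\right) 11 = \left(-97\right) 11 = -1067$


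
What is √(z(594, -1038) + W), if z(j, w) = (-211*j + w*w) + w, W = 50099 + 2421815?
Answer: √3422986 ≈ 1850.1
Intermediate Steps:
W = 2471914
z(j, w) = w + w² - 211*j (z(j, w) = (-211*j + w²) + w = (w² - 211*j) + w = w + w² - 211*j)
√(z(594, -1038) + W) = √((-1038 + (-1038)² - 211*594) + 2471914) = √((-1038 + 1077444 - 125334) + 2471914) = √(951072 + 2471914) = √3422986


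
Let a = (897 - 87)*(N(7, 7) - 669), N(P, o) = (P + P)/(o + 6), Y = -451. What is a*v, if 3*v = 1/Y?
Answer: 2344410/5863 ≈ 399.87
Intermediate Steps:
N(P, o) = 2*P/(6 + o) (N(P, o) = (2*P)/(6 + o) = 2*P/(6 + o))
a = -7033230/13 (a = (897 - 87)*(2*7/(6 + 7) - 669) = 810*(2*7/13 - 669) = 810*(2*7*(1/13) - 669) = 810*(14/13 - 669) = 810*(-8683/13) = -7033230/13 ≈ -5.4102e+5)
v = -1/1353 (v = (⅓)/(-451) = (⅓)*(-1/451) = -1/1353 ≈ -0.00073910)
a*v = -7033230/13*(-1/1353) = 2344410/5863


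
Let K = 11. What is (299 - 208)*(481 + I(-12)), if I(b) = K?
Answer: 44772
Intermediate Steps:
I(b) = 11
(299 - 208)*(481 + I(-12)) = (299 - 208)*(481 + 11) = 91*492 = 44772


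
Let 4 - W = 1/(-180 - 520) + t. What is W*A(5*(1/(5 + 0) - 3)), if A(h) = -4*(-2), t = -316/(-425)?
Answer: 77538/2975 ≈ 26.063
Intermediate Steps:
t = 316/425 (t = -316*(-1/425) = 316/425 ≈ 0.74353)
A(h) = 8
W = 38769/11900 (W = 4 - (1/(-180 - 520) + 316/425) = 4 - (1/(-700) + 316/425) = 4 - (-1/700 + 316/425) = 4 - 1*8831/11900 = 4 - 8831/11900 = 38769/11900 ≈ 3.2579)
W*A(5*(1/(5 + 0) - 3)) = (38769/11900)*8 = 77538/2975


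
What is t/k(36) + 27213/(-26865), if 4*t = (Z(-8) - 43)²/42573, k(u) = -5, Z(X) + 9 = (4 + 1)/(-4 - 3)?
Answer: -25311694073/24907759380 ≈ -1.0162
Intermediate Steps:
Z(X) = -68/7 (Z(X) = -9 + (4 + 1)/(-4 - 3) = -9 + 5/(-7) = -9 + 5*(-⅐) = -9 - 5/7 = -68/7)
t = 45387/2781436 (t = ((-68/7 - 43)²/42573)/4 = ((-369/7)²*(1/42573))/4 = ((136161/49)*(1/42573))/4 = (¼)*(45387/695359) = 45387/2781436 ≈ 0.016318)
t/k(36) + 27213/(-26865) = (45387/2781436)/(-5) + 27213/(-26865) = (45387/2781436)*(-⅕) + 27213*(-1/26865) = -45387/13907180 - 9071/8955 = -25311694073/24907759380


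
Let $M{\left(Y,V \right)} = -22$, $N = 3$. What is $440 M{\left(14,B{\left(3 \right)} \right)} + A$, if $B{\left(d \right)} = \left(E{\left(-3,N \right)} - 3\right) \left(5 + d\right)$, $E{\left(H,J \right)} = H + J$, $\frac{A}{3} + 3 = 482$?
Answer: $-8243$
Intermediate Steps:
$A = 1437$ ($A = -9 + 3 \cdot 482 = -9 + 1446 = 1437$)
$B{\left(d \right)} = -15 - 3 d$ ($B{\left(d \right)} = \left(\left(-3 + 3\right) - 3\right) \left(5 + d\right) = \left(0 - 3\right) \left(5 + d\right) = - 3 \left(5 + d\right) = -15 - 3 d$)
$440 M{\left(14,B{\left(3 \right)} \right)} + A = 440 \left(-22\right) + 1437 = -9680 + 1437 = -8243$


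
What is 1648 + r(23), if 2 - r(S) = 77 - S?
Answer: 1596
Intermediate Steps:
r(S) = -75 + S (r(S) = 2 - (77 - S) = 2 + (-77 + S) = -75 + S)
1648 + r(23) = 1648 + (-75 + 23) = 1648 - 52 = 1596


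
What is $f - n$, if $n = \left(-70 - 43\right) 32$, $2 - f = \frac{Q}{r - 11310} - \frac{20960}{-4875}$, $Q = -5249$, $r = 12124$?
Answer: $\frac{2873131187}{793650} \approx 3620.1$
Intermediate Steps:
$f = \frac{3292787}{793650}$ ($f = 2 - \left(- \frac{5249}{12124 - 11310} - \frac{20960}{-4875}\right) = 2 - \left(- \frac{5249}{814} - - \frac{4192}{975}\right) = 2 - \left(\left(-5249\right) \frac{1}{814} + \frac{4192}{975}\right) = 2 - \left(- \frac{5249}{814} + \frac{4192}{975}\right) = 2 - - \frac{1705487}{793650} = 2 + \frac{1705487}{793650} = \frac{3292787}{793650} \approx 4.1489$)
$n = -3616$ ($n = \left(-113\right) 32 = -3616$)
$f - n = \frac{3292787}{793650} - -3616 = \frac{3292787}{793650} + 3616 = \frac{2873131187}{793650}$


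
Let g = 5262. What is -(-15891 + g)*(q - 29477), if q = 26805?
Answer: -28400688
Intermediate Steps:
-(-15891 + g)*(q - 29477) = -(-15891 + 5262)*(26805 - 29477) = -(-10629)*(-2672) = -1*28400688 = -28400688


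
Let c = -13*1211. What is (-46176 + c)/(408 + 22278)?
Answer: -61919/22686 ≈ -2.7294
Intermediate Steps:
c = -15743
(-46176 + c)/(408 + 22278) = (-46176 - 15743)/(408 + 22278) = -61919/22686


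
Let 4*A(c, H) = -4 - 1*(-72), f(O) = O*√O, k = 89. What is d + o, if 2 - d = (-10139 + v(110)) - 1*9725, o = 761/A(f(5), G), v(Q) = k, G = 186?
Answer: 336970/17 ≈ 19822.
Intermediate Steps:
v(Q) = 89
f(O) = O^(3/2)
A(c, H) = 17 (A(c, H) = (-4 - 1*(-72))/4 = (-4 + 72)/4 = (¼)*68 = 17)
o = 761/17 ≈ 44.765
d = 19777 (d = 2 - ((-10139 + 89) - 1*9725) = 2 - (-10050 - 9725) = 2 - 1*(-19775) = 2 + 19775 = 19777)
d + o = 19777 + 761/17 = 336970/17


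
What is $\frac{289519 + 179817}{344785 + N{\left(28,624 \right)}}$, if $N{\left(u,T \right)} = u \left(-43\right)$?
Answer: $\frac{67048}{49083} \approx 1.366$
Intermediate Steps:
$N{\left(u,T \right)} = - 43 u$
$\frac{289519 + 179817}{344785 + N{\left(28,624 \right)}} = \frac{289519 + 179817}{344785 - 1204} = \frac{469336}{344785 - 1204} = \frac{469336}{343581} = 469336 \cdot \frac{1}{343581} = \frac{67048}{49083}$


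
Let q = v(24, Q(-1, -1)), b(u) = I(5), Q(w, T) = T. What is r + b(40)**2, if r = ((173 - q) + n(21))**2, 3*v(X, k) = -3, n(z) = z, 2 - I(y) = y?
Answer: 38034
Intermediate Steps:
I(y) = 2 - y
b(u) = -3 (b(u) = 2 - 1*5 = 2 - 5 = -3)
v(X, k) = -1 (v(X, k) = (1/3)*(-3) = -1)
q = -1
r = 38025 (r = ((173 - 1*(-1)) + 21)**2 = ((173 + 1) + 21)**2 = (174 + 21)**2 = 195**2 = 38025)
r + b(40)**2 = 38025 + (-3)**2 = 38025 + 9 = 38034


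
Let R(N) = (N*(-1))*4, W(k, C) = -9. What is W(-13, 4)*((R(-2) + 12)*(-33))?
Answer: 5940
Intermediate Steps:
R(N) = -4*N (R(N) = -N*4 = -4*N)
W(-13, 4)*((R(-2) + 12)*(-33)) = -9*(-4*(-2) + 12)*(-33) = -9*(8 + 12)*(-33) = -180*(-33) = -9*(-660) = 5940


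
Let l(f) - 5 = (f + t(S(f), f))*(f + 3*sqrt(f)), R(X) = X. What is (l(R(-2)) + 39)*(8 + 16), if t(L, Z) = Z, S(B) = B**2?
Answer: 1248 - 288*I*sqrt(2) ≈ 1248.0 - 407.29*I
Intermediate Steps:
l(f) = 5 + 2*f*(f + 3*sqrt(f)) (l(f) = 5 + (f + f)*(f + 3*sqrt(f)) = 5 + (2*f)*(f + 3*sqrt(f)) = 5 + 2*f*(f + 3*sqrt(f)))
(l(R(-2)) + 39)*(8 + 16) = ((5 + 2*(-2)**2 + 6*(-2)**(3/2)) + 39)*(8 + 16) = ((5 + 2*4 + 6*(-2*I*sqrt(2))) + 39)*24 = ((5 + 8 - 12*I*sqrt(2)) + 39)*24 = ((13 - 12*I*sqrt(2)) + 39)*24 = (52 - 12*I*sqrt(2))*24 = 1248 - 288*I*sqrt(2)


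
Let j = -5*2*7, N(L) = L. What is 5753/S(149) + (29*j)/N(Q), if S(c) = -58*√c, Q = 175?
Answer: -58/5 - 5753*√149/8642 ≈ -19.726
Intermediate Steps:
j = -70 (j = -10*7 = -70)
5753/S(149) + (29*j)/N(Q) = 5753/((-58*√149)) + (29*(-70))/175 = 5753*(-√149/8642) - 2030*1/175 = -5753*√149/8642 - 58/5 = -58/5 - 5753*√149/8642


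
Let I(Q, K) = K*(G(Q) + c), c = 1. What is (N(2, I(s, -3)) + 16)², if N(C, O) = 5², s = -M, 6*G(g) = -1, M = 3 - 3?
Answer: 1681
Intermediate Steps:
M = 0
G(g) = -⅙ (G(g) = (⅙)*(-1) = -⅙)
s = 0 (s = -1*0 = 0)
I(Q, K) = 5*K/6 (I(Q, K) = K*(-⅙ + 1) = K*(⅚) = 5*K/6)
N(C, O) = 25
(N(2, I(s, -3)) + 16)² = (25 + 16)² = 41² = 1681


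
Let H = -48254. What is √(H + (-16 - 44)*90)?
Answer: I*√53654 ≈ 231.63*I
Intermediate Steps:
√(H + (-16 - 44)*90) = √(-48254 + (-16 - 44)*90) = √(-48254 - 60*90) = √(-48254 - 5400) = √(-53654) = I*√53654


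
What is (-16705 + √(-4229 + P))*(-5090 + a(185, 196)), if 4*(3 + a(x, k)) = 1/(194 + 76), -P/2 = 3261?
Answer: 18376966699/216 - 5500439*I*√10751/1080 ≈ 8.5079e+7 - 5.2808e+5*I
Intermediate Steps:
P = -6522 (P = -2*3261 = -6522)
a(x, k) = -3239/1080 (a(x, k) = -3 + 1/(4*(194 + 76)) = -3 + (¼)/270 = -3 + (¼)*(1/270) = -3 + 1/1080 = -3239/1080)
(-16705 + √(-4229 + P))*(-5090 + a(185, 196)) = (-16705 + √(-4229 - 6522))*(-5090 - 3239/1080) = (-16705 + √(-10751))*(-5500439/1080) = (-16705 + I*√10751)*(-5500439/1080) = 18376966699/216 - 5500439*I*√10751/1080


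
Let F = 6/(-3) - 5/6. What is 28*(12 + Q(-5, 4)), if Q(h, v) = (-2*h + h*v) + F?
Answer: -70/3 ≈ -23.333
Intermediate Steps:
F = -17/6 (F = 6*(-⅓) - 5*⅙ = -2 - ⅚ = -17/6 ≈ -2.8333)
Q(h, v) = -17/6 - 2*h + h*v (Q(h, v) = (-2*h + h*v) - 17/6 = -17/6 - 2*h + h*v)
28*(12 + Q(-5, 4)) = 28*(12 + (-17/6 - 2*(-5) - 5*4)) = 28*(12 + (-17/6 + 10 - 20)) = 28*(12 - 77/6) = 28*(-⅚) = -70/3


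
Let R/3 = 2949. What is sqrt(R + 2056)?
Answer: sqrt(10903) ≈ 104.42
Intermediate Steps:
R = 8847 (R = 3*2949 = 8847)
sqrt(R + 2056) = sqrt(8847 + 2056) = sqrt(10903)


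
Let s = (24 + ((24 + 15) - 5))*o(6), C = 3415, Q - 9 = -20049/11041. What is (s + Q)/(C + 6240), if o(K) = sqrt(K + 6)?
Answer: 15864/21320171 + 116*sqrt(3)/9655 ≈ 0.021554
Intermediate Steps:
Q = 79320/11041 (Q = 9 - 20049/11041 = 79320/11041 ≈ 7.1841)
o(K) = sqrt(6 + K)
s = 116*sqrt(3) (s = (24 + ((24 + 15) - 5))*sqrt(6 + 6) = (24 + (39 - 5))*sqrt(12) = (24 + 34)*(2*sqrt(3)) = 58*(2*sqrt(3)) = 116*sqrt(3) ≈ 200.92)
(s + Q)/(C + 6240) = (116*sqrt(3) + 79320/11041)/(3415 + 6240) = (79320/11041 + 116*sqrt(3))/9655 = (79320/11041 + 116*sqrt(3))*(1/9655) = 15864/21320171 + 116*sqrt(3)/9655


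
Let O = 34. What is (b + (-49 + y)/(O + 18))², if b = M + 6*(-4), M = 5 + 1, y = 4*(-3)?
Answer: 994009/2704 ≈ 367.61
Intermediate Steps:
y = -12
M = 6
b = -18 (b = 6 + 6*(-4) = 6 - 24 = -18)
(b + (-49 + y)/(O + 18))² = (-18 + (-49 - 12)/(34 + 18))² = (-18 - 61/52)² = (-997/52)² = 994009/2704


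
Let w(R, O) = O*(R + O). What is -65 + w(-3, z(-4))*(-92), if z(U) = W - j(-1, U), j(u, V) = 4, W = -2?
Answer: -5033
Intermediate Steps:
z(U) = -6 (z(U) = -2 - 1*4 = -2 - 4 = -6)
w(R, O) = O*(O + R)
-65 + w(-3, z(-4))*(-92) = -65 - 6*(-6 - 3)*(-92) = -65 - 6*(-9)*(-92) = -65 + 54*(-92) = -65 - 4968 = -5033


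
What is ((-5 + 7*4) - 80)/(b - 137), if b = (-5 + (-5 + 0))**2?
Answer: 57/37 ≈ 1.5405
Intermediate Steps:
b = 100 (b = (-5 - 5)**2 = (-10)**2 = 100)
((-5 + 7*4) - 80)/(b - 137) = ((-5 + 7*4) - 80)/(100 - 137) = ((-5 + 28) - 80)/(-37) = (23 - 80)*(-1/37) = -57*(-1/37) = 57/37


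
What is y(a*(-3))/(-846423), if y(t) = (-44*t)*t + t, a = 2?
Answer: 530/282141 ≈ 0.0018785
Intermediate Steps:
y(t) = t - 44*t² (y(t) = -44*t² + t = t - 44*t²)
y(a*(-3))/(-846423) = ((2*(-3))*(1 - 88*(-3)))/(-846423) = -6*(1 - 44*(-6))*(-1/846423) = -6*(1 + 264)*(-1/846423) = -6*265*(-1/846423) = -1590*(-1/846423) = 530/282141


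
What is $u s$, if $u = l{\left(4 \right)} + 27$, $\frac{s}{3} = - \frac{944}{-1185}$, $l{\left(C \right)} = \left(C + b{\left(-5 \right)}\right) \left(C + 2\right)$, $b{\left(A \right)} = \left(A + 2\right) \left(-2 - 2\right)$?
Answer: $\frac{116112}{395} \approx 293.95$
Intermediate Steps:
$b{\left(A \right)} = -8 - 4 A$ ($b{\left(A \right)} = \left(2 + A\right) \left(-4\right) = -8 - 4 A$)
$l{\left(C \right)} = \left(2 + C\right) \left(12 + C\right)$ ($l{\left(C \right)} = \left(C - -12\right) \left(C + 2\right) = \left(C + \left(-8 + 20\right)\right) \left(2 + C\right) = \left(C + 12\right) \left(2 + C\right) = \left(12 + C\right) \left(2 + C\right) = \left(2 + C\right) \left(12 + C\right)$)
$s = \frac{944}{395}$ ($s = 3 \left(- \frac{944}{-1185}\right) = 3 \left(\left(-944\right) \left(- \frac{1}{1185}\right)\right) = 3 \cdot \frac{944}{1185} = \frac{944}{395} \approx 2.3899$)
$u = 123$ ($u = \left(24 + 4^{2} + 14 \cdot 4\right) + 27 = \left(24 + 16 + 56\right) + 27 = 96 + 27 = 123$)
$u s = 123 \cdot \frac{944}{395} = \frac{116112}{395}$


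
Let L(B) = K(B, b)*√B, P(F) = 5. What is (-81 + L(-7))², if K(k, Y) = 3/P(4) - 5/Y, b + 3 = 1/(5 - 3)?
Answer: 162842/25 - 2106*I*√7/5 ≈ 6513.7 - 1114.4*I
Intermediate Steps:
b = -5/2 (b = -3 + 1/(5 - 3) = -3 + 1/2 = -3 + ½ = -5/2 ≈ -2.5000)
K(k, Y) = ⅗ - 5/Y (K(k, Y) = 3/5 - 5/Y = 3*(⅕) - 5/Y = ⅗ - 5/Y)
L(B) = 13*√B/5 (L(B) = (⅗ - 5/(-5/2))*√B = (⅗ - 5*(-⅖))*√B = (⅗ + 2)*√B = 13*√B/5)
(-81 + L(-7))² = (-81 + 13*√(-7)/5)² = (-81 + 13*(I*√7)/5)² = (-81 + 13*I*√7/5)²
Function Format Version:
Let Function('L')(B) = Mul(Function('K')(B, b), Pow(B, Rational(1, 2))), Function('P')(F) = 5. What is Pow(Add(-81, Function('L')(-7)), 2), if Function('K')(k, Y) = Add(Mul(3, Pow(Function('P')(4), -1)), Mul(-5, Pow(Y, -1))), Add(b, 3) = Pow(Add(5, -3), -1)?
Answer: Add(Rational(162842, 25), Mul(Rational(-2106, 5), I, Pow(7, Rational(1, 2)))) ≈ Add(6513.7, Mul(-1114.4, I))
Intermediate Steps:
b = Rational(-5, 2) (b = Add(-3, Pow(Add(5, -3), -1)) = Add(-3, Pow(2, -1)) = Add(-3, Rational(1, 2)) = Rational(-5, 2) ≈ -2.5000)
Function('K')(k, Y) = Add(Rational(3, 5), Mul(-5, Pow(Y, -1))) (Function('K')(k, Y) = Add(Mul(3, Pow(5, -1)), Mul(-5, Pow(Y, -1))) = Add(Mul(3, Rational(1, 5)), Mul(-5, Pow(Y, -1))) = Add(Rational(3, 5), Mul(-5, Pow(Y, -1))))
Function('L')(B) = Mul(Rational(13, 5), Pow(B, Rational(1, 2))) (Function('L')(B) = Mul(Add(Rational(3, 5), Mul(-5, Pow(Rational(-5, 2), -1))), Pow(B, Rational(1, 2))) = Mul(Add(Rational(3, 5), Mul(-5, Rational(-2, 5))), Pow(B, Rational(1, 2))) = Mul(Add(Rational(3, 5), 2), Pow(B, Rational(1, 2))) = Mul(Rational(13, 5), Pow(B, Rational(1, 2))))
Pow(Add(-81, Function('L')(-7)), 2) = Pow(Add(-81, Mul(Rational(13, 5), Pow(-7, Rational(1, 2)))), 2) = Pow(Add(-81, Mul(Rational(13, 5), Mul(I, Pow(7, Rational(1, 2))))), 2) = Pow(Add(-81, Mul(Rational(13, 5), I, Pow(7, Rational(1, 2)))), 2)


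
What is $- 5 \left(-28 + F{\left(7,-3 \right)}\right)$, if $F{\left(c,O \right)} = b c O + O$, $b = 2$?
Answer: $365$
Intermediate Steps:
$F{\left(c,O \right)} = O + 2 O c$ ($F{\left(c,O \right)} = 2 c O + O = 2 O c + O = O + 2 O c$)
$- 5 \left(-28 + F{\left(7,-3 \right)}\right) = - 5 \left(-28 - 3 \left(1 + 2 \cdot 7\right)\right) = - 5 \left(-28 - 3 \left(1 + 14\right)\right) = - 5 \left(-28 - 45\right) = \left(-5\right) \left(-73\right) = 365$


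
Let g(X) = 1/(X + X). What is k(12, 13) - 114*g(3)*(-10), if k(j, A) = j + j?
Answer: 214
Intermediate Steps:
g(X) = 1/(2*X)
k(j, A) = 2*j
k(12, 13) - 114*g(3)*(-10) = 2*12 - 114*(½)/3*(-10) = 24 - 114*(½)*(⅓)*(-10) = 24 - 19*(-10) = 24 - 114*(-5/3) = 24 + 190 = 214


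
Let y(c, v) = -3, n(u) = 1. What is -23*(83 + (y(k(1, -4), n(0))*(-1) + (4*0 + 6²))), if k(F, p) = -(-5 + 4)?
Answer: -2806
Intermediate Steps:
k(F, p) = 1 (k(F, p) = -1*(-1) = 1)
-23*(83 + (y(k(1, -4), n(0))*(-1) + (4*0 + 6²))) = -23*(83 + (-3*(-1) + (4*0 + 6²))) = -23*(83 + (3 + (0 + 36))) = -23*(83 + (3 + 36)) = -23*(83 + 39) = -23*122 = -2806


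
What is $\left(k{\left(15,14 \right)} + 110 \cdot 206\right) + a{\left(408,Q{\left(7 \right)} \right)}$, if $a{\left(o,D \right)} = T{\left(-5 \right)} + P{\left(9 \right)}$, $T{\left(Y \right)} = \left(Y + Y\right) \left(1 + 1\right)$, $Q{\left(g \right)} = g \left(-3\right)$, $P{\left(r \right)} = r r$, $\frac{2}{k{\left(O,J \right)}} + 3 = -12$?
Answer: $\frac{340813}{15} \approx 22721.0$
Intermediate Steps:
$k{\left(O,J \right)} = - \frac{2}{15}$ ($k{\left(O,J \right)} = \frac{2}{-3 - 12} = \frac{2}{-15} = 2 \left(- \frac{1}{15}\right) = - \frac{2}{15}$)
$P{\left(r \right)} = r^{2}$
$Q{\left(g \right)} = - 3 g$
$T{\left(Y \right)} = 4 Y$ ($T{\left(Y \right)} = 2 Y 2 = 4 Y$)
$a{\left(o,D \right)} = 61$ ($a{\left(o,D \right)} = 4 \left(-5\right) + 9^{2} = -20 + 81 = 61$)
$\left(k{\left(15,14 \right)} + 110 \cdot 206\right) + a{\left(408,Q{\left(7 \right)} \right)} = \left(- \frac{2}{15} + 110 \cdot 206\right) + 61 = \left(- \frac{2}{15} + 22660\right) + 61 = \frac{339898}{15} + 61 = \frac{340813}{15}$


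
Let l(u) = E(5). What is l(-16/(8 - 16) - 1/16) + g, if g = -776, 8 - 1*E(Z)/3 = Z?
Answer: -767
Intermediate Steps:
E(Z) = 24 - 3*Z
l(u) = 9 (l(u) = 24 - 3*5 = 24 - 15 = 9)
l(-16/(8 - 16) - 1/16) + g = 9 - 776 = -767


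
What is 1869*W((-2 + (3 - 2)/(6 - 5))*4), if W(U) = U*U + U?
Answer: 22428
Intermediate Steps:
W(U) = U + U**2 (W(U) = U**2 + U = U + U**2)
1869*W((-2 + (3 - 2)/(6 - 5))*4) = 1869*(((-2 + (3 - 2)/(6 - 5))*4)*(1 + (-2 + (3 - 2)/(6 - 5))*4)) = 1869*(((-2 + 1/1)*4)*(1 + (-2 + 1/1)*4)) = 1869*(((-2 + 1*1)*4)*(1 + (-2 + 1*1)*4)) = 1869*(((-2 + 1)*4)*(1 + (-2 + 1)*4)) = 1869*((-1*4)*(1 - 1*4)) = 1869*(-4*(1 - 4)) = 1869*(-4*(-3)) = 1869*12 = 22428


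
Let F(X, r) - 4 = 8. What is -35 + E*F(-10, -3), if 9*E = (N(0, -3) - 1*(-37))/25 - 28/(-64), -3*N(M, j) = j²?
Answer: -9781/300 ≈ -32.603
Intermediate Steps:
F(X, r) = 12 (F(X, r) = 4 + 8 = 12)
N(M, j) = -j²/3
E = 719/3600 (E = ((-⅓*(-3)² - 1*(-37))/25 - 28/(-64))/9 = ((-⅓*9 + 37)*(1/25) - 28*(-1/64))/9 = ((-3 + 37)*(1/25) + 7/16)/9 = (34*(1/25) + 7/16)/9 = (34/25 + 7/16)/9 = (⅑)*(719/400) = 719/3600 ≈ 0.19972)
-35 + E*F(-10, -3) = -35 + (719/3600)*12 = -35 + 719/300 = -9781/300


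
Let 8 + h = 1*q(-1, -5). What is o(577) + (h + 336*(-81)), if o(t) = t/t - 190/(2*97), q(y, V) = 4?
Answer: -2640338/97 ≈ -27220.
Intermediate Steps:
h = -4 (h = -8 + 1*4 = -8 + 4 = -4)
o(t) = 2/97 (o(t) = 1 - 190/194 = 1 - 190*1/194 = 1 - 95/97 = 2/97)
o(577) + (h + 336*(-81)) = 2/97 + (-4 + 336*(-81)) = 2/97 + (-4 - 27216) = 2/97 - 27220 = -2640338/97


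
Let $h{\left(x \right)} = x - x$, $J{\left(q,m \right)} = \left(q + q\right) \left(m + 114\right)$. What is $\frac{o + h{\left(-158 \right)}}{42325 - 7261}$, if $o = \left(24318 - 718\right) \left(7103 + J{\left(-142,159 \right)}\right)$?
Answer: $- \frac{207765550}{4383} \approx -47403.0$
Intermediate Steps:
$J{\left(q,m \right)} = 2 q \left(114 + m\right)$
$h{\left(x \right)} = 0$
$o = -1662124400$ ($o = \left(24318 - 718\right) \left(7103 + 2 \left(-142\right) \left(114 + 159\right)\right) = 23600 \left(7103 + 2 \left(-142\right) 273\right) = 23600 \left(7103 - 77532\right) = 23600 \left(-70429\right) = -1662124400$)
$\frac{o + h{\left(-158 \right)}}{42325 - 7261} = \frac{-1662124400 + 0}{42325 - 7261} = - \frac{1662124400}{35064} = \left(-1662124400\right) \frac{1}{35064} = - \frac{207765550}{4383}$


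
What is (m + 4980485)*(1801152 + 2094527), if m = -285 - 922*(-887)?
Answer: 22587201381506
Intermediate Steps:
m = 817529 (m = -285 + 817814 = 817529)
(m + 4980485)*(1801152 + 2094527) = (817529 + 4980485)*(1801152 + 2094527) = 5798014*3895679 = 22587201381506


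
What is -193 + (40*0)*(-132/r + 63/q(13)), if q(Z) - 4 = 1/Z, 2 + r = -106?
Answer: -193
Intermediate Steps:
r = -108 (r = -2 - 106 = -108)
q(Z) = 4 + 1/Z
-193 + (40*0)*(-132/r + 63/q(13)) = -193 + (40*0)*(-132/(-108) + 63/(4 + 1/13)) = -193 + 0*(-132*(-1/108) + 63/(4 + 1/13)) = -193 + 0*(11/9 + 63/(53/13)) = -193 + 0*(11/9 + 63*(13/53)) = -193 + 0*(11/9 + 819/53) = -193 + 0*(7954/477) = -193 + 0 = -193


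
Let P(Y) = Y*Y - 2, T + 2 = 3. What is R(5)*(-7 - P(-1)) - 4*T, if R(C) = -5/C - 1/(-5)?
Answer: ⅘ ≈ 0.80000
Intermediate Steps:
T = 1 (T = -2 + 3 = 1)
P(Y) = -2 + Y² (P(Y) = Y² - 2 = -2 + Y²)
R(C) = ⅕ - 5/C (R(C) = -5/C - 1*(-⅕) = -5/C + ⅕ = ⅕ - 5/C)
R(5)*(-7 - P(-1)) - 4*T = ((⅕)*(-25 + 5)/5)*(-7 - (-2 + (-1)²)) - 4*1 = ((⅕)*(⅕)*(-20))*(-7 - (-2 + 1)) - 4 = -4*(-7 - 1*(-1))/5 - 4 = -4*(-7 + 1)/5 - 4 = -⅘*(-6) - 4 = 24/5 - 4 = ⅘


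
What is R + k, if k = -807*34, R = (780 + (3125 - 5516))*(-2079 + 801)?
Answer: 2031420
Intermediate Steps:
R = 2058858 (R = (780 - 2391)*(-1278) = -1611*(-1278) = 2058858)
k = -27438
R + k = 2058858 - 27438 = 2031420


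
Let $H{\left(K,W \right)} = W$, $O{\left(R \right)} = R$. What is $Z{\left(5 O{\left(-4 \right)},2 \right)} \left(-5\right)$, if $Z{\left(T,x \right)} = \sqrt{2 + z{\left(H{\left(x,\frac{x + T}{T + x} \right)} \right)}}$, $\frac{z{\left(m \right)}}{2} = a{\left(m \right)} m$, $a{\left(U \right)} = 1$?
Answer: $-10$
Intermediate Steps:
$z{\left(m \right)} = 2 m$ ($z{\left(m \right)} = 2 \cdot 1 m = 2 m$)
$Z{\left(T,x \right)} = 2$ ($Z{\left(T,x \right)} = \sqrt{2 + 2 \frac{x + T}{T + x}} = \sqrt{2 + 2 \frac{T + x}{T + x}} = \sqrt{2 + 2 \cdot 1} = \sqrt{2 + 2} = \sqrt{4} = 2$)
$Z{\left(5 O{\left(-4 \right)},2 \right)} \left(-5\right) = 2 \left(-5\right) = -10$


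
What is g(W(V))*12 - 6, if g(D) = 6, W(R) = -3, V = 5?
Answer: 66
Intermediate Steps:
g(W(V))*12 - 6 = 6*12 - 6 = 72 - 6 = 66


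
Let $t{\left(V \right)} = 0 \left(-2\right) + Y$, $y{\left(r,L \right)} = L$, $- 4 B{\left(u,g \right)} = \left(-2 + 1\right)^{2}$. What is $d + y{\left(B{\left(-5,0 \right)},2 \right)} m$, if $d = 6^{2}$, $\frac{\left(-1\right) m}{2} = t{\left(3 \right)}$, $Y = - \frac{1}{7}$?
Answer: $\frac{256}{7} \approx 36.571$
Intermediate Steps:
$Y = - \frac{1}{7}$ ($Y = \left(-1\right) \frac{1}{7} = - \frac{1}{7} \approx -0.14286$)
$B{\left(u,g \right)} = - \frac{1}{4}$ ($B{\left(u,g \right)} = - \frac{\left(-2 + 1\right)^{2}}{4} = - \frac{\left(-1\right)^{2}}{4} = \left(- \frac{1}{4}\right) 1 = - \frac{1}{4}$)
$t{\left(V \right)} = - \frac{1}{7}$ ($t{\left(V \right)} = 0 \left(-2\right) - \frac{1}{7} = 0 - \frac{1}{7} = - \frac{1}{7}$)
$m = \frac{2}{7}$ ($m = \left(-2\right) \left(- \frac{1}{7}\right) = \frac{2}{7} \approx 0.28571$)
$d = 36$
$d + y{\left(B{\left(-5,0 \right)},2 \right)} m = 36 + 2 \cdot \frac{2}{7} = 36 + \frac{4}{7} = \frac{256}{7}$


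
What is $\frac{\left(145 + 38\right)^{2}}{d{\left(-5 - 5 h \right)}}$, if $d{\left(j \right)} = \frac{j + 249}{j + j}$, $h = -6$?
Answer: $\frac{837225}{137} \approx 6111.1$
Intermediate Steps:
$d{\left(j \right)} = \frac{249 + j}{2 j}$
$\frac{\left(145 + 38\right)^{2}}{d{\left(-5 - 5 h \right)}} = \frac{\left(145 + 38\right)^{2}}{\frac{1}{2} \frac{1}{-5 - -30} \left(249 - -25\right)} = \frac{183^{2}}{\frac{1}{2} \frac{1}{-5 + 30} \left(249 + \left(-5 + 30\right)\right)} = \frac{33489}{\frac{1}{2} \cdot \frac{1}{25} \left(249 + 25\right)} = \frac{33489}{\frac{1}{2} \cdot \frac{1}{25} \cdot 274} = \frac{33489}{\frac{137}{25}} = 33489 \cdot \frac{25}{137} = \frac{837225}{137}$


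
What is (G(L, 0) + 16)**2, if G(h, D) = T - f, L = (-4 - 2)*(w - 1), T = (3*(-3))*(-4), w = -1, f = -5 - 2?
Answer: 3481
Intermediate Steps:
f = -7
T = 36 (T = -9*(-4) = 36)
L = 12 (L = (-4 - 2)*(-1 - 1) = -6*(-2) = 12)
G(h, D) = 43 (G(h, D) = 36 - 1*(-7) = 36 + 7 = 43)
(G(L, 0) + 16)**2 = (43 + 16)**2 = 59**2 = 3481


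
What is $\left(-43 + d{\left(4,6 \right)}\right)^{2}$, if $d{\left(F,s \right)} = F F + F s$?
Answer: $9$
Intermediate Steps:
$d{\left(F,s \right)} = F^{2} + F s$
$\left(-43 + d{\left(4,6 \right)}\right)^{2} = \left(-43 + 4 \left(4 + 6\right)\right)^{2} = \left(-43 + 4 \cdot 10\right)^{2} = \left(-43 + 40\right)^{2} = \left(-3\right)^{2} = 9$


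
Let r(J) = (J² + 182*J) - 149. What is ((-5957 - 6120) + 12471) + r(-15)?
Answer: -2260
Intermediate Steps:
r(J) = -149 + J² + 182*J
((-5957 - 6120) + 12471) + r(-15) = ((-5957 - 6120) + 12471) + (-149 + (-15)² + 182*(-15)) = (-12077 + 12471) + (-149 + 225 - 2730) = 394 - 2654 = -2260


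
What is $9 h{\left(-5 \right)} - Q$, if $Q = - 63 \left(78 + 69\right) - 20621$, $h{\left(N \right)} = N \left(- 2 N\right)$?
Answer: $29432$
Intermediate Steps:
$h{\left(N \right)} = - 2 N^{2}$
$Q = -29882$ ($Q = \left(-63\right) 147 - 20621 = -9261 - 20621 = -29882$)
$9 h{\left(-5 \right)} - Q = 9 \left(- 2 \left(-5\right)^{2}\right) - -29882 = 9 \left(\left(-2\right) 25\right) + 29882 = 9 \left(-50\right) + 29882 = -450 + 29882 = 29432$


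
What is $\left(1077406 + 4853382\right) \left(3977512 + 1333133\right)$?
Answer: $31496309638260$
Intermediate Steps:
$\left(1077406 + 4853382\right) \left(3977512 + 1333133\right) = 5930788 \cdot 5310645 = 31496309638260$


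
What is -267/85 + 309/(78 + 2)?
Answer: 981/1360 ≈ 0.72132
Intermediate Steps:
-267/85 + 309/(78 + 2) = -267*1/85 + 309/80 = -267/85 + 309*(1/80) = -267/85 + 309/80 = 981/1360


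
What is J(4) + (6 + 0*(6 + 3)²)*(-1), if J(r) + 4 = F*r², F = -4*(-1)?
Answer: 54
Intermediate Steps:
F = 4
J(r) = -4 + 4*r²
J(4) + (6 + 0*(6 + 3)²)*(-1) = (-4 + 4*4²) + (6 + 0*(6 + 3)²)*(-1) = (-4 + 4*16) + (6 + 0*9²)*(-1) = (-4 + 64) + (6 + 0*81)*(-1) = 60 + (6 + 0)*(-1) = 60 + 6*(-1) = 60 - 6 = 54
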